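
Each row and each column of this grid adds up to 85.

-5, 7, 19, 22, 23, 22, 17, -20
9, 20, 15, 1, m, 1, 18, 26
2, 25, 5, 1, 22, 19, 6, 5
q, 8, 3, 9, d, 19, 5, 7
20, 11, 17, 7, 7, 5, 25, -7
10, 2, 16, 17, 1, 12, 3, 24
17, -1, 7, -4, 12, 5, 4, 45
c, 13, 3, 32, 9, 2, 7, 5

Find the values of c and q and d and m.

Row 8 has 13 + 3 + 32 + 9 + 2 + 7 + 5 = 71; the blank must be 85 − 71 = 14.
Row 2 has 9 + 20 + 15 + 1 + 1 + 18 + 26 = 90; the blank must be 85 − 90 = -5.
Column 5 has 23 − 5 + 22 + 7 + 1 + 12 + 9 = 69; the blank must be 85 − 69 = 16.
Row 4 has 8 + 3 + 9 + 16 + 19 + 5 + 7 = 67; the blank must be 85 − 67 = 18.

c = 14, q = 18, d = 16, m = -5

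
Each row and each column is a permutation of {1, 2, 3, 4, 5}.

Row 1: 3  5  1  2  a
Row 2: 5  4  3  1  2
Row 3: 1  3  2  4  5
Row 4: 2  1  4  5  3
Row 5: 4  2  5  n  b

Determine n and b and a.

For row 1, column 5: row 1 already has {1, 2, 3, 5}; that leaves 4.
Cell (5,5): column 5 already has {2, 3, 4, 5} → 1.
For row 5, column 4: row 5 already has {1, 2, 4, 5}; that leaves 3.

n = 3, b = 1, a = 4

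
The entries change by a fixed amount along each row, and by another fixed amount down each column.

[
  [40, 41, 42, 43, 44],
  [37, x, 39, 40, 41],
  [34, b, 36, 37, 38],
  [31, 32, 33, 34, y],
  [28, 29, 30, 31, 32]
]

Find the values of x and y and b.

Along each row the entries change by 1 per step; down each column they change by -3.
Row 2: from 37 at column 1, stepping by 1 to column 2 gives 38.
Row 4: from 31 at column 1, stepping by 1 to column 5 gives 35.
Row 3: from 34 at column 1, stepping by 1 to column 2 gives 35.

x = 38, y = 35, b = 35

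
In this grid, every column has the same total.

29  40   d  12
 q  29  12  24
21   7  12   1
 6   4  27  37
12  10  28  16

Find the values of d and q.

d = 11, q = 22

Columns 2 and 4 both add up to 90, so every column sums to 90.
Column 3: 12 + 12 + 27 + 28 = 79, so the missing entry is 90 − 79 = 11.
Column 1: 29 + 21 + 6 + 12 = 68, so the missing entry is 90 − 68 = 22.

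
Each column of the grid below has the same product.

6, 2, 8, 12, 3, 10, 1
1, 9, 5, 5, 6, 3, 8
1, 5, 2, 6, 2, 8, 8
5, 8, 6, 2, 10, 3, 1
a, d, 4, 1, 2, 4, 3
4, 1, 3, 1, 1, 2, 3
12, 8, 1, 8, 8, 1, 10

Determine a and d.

a = 4, d = 1

Columns 5 and 6 each multiply to 5760, so every column has product 5760.
Column 1: 6×1×1×5×4×12 = 1440, so the missing entry is 5760 ÷ 1440 = 4.
Column 2: 2×9×5×8×1×8 = 5760, so the missing entry is 5760 ÷ 5760 = 1.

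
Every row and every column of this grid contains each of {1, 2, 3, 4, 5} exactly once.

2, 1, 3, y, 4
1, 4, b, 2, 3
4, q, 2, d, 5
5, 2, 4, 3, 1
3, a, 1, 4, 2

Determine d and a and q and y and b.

d = 1, a = 5, q = 3, y = 5, b = 5

For row 2, column 3: row 2 already has {1, 2, 3, 4}; that leaves 5.
For row 1, column 4: row 1 already has {1, 2, 3, 4}; that leaves 5.
For row 3, column 4: column 4 already has {2, 3, 4, 5}; that leaves 1.
Cell (3,2): row 3 already has {1, 2, 4, 5} → 3.
For row 5, column 2: row 5 already has {1, 2, 3, 4}; that leaves 5.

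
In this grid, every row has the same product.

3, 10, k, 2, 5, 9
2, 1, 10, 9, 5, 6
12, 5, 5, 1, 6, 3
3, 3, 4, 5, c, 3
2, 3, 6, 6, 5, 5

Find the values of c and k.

c = 10, k = 2

Rows 2 and 3 each multiply to 5400, so every row has product 5400.
Row 4: 3×3×4×5×3 = 540, so the missing entry is 5400 ÷ 540 = 10.
Row 1: 3×10×2×5×9 = 2700, so the missing entry is 5400 ÷ 2700 = 2.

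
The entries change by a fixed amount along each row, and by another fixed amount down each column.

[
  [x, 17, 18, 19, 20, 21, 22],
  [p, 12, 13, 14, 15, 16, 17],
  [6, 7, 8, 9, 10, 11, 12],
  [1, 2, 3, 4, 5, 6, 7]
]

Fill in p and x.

p = 11, x = 16

Along each row the entries change by 1 per step; down each column they change by -5.
Row 2: from 12 at column 2, stepping by 1 to column 1 gives 11.
Row 1: from 17 at column 2, stepping by 1 to column 1 gives 16.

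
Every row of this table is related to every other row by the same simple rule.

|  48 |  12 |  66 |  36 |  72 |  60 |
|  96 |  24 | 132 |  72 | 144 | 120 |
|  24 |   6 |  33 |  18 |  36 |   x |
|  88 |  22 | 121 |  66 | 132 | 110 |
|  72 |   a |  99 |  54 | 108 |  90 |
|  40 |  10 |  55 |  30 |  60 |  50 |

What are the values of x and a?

x = 30, a = 18

Each row is a constant multiple of every other row — this is a multiplication table with the headers hidden.
Row 3 is 18/36 = 1/2 times row 1, so its entry in column 6 is 60 × 1/2 = 30.
Row 5 is 54/36 = 3/2 times row 1, so its entry in column 2 is 12 × 3/2 = 18.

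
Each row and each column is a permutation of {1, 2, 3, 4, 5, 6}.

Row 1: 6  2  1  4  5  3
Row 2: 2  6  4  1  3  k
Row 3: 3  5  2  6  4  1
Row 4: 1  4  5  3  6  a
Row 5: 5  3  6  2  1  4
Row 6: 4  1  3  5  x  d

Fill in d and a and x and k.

For row 6, column 5: column 5 already has {1, 3, 4, 5, 6}; that leaves 2.
At (row 6, col 6): row 6 already has {1, 2, 3, 4, 5}, so the value is 6.
Cell (4,6): row 4 already has {1, 3, 4, 5, 6} → 2.
For row 2, column 6: row 2 already has {1, 2, 3, 4, 6}; that leaves 5.

d = 6, a = 2, x = 2, k = 5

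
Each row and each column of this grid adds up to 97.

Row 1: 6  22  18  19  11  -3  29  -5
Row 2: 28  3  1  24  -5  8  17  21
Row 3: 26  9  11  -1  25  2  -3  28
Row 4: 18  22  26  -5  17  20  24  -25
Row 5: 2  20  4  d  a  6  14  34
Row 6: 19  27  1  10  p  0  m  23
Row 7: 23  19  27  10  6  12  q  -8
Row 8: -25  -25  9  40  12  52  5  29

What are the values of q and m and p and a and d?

q = 8, m = 3, p = 14, a = 17, d = 0

Column 4: 19 + 24 − 1 − 5 + 10 + 10 + 40 = 97, so its missing entry is 97 − 97 = 0.
Row 5: 2 + 20 + 4 + 0 + 6 + 14 + 34 = 80, so its missing entry is 97 − 80 = 17.
Column 5: 11 − 5 + 25 + 17 + 17 + 6 + 12 = 83, so its missing entry is 97 − 83 = 14.
Row 6: 19 + 27 + 1 + 10 + 14 + 0 + 23 = 94, so its missing entry is 97 − 94 = 3.
Row 7: 23 + 19 + 27 + 10 + 6 + 12 − 8 = 89, so its missing entry is 97 − 89 = 8.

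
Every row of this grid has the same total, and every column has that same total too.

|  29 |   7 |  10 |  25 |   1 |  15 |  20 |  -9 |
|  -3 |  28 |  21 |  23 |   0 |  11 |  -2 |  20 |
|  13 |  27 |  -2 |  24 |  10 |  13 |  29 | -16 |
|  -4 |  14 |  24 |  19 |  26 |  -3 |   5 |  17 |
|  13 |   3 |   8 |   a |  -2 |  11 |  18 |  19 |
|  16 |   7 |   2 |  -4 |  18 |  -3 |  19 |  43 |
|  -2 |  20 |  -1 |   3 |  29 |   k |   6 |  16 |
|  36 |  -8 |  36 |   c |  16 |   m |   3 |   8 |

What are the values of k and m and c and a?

Rows 1 and 2 both sum to 98, so that's the common total.
Row 5: 13 + 3 + 8 − 2 + 11 + 18 + 19 = 70, so its missing entry is 98 − 70 = 28.
Row 7: -2 + 20 − 1 + 3 + 29 + 6 + 16 = 71, so its missing entry is 98 − 71 = 27.
Column 6: 15 + 11 + 13 − 3 + 11 − 3 + 27 = 71, so its missing entry is 98 − 71 = 27.
Row 8: 36 − 8 + 36 + 16 + 27 + 3 + 8 = 118, so its missing entry is 98 − 118 = -20.

k = 27, m = 27, c = -20, a = 28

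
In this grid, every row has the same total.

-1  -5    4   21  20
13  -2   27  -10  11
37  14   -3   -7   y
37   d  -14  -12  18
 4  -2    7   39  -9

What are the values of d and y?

d = 10, y = -2

Row 1 sums to 39 and so does row 2; that's the common total.
In row 4 the known cells total 29, leaving 39 − 29 = 10.
In row 3 the known cells total 41, leaving 39 − 41 = -2.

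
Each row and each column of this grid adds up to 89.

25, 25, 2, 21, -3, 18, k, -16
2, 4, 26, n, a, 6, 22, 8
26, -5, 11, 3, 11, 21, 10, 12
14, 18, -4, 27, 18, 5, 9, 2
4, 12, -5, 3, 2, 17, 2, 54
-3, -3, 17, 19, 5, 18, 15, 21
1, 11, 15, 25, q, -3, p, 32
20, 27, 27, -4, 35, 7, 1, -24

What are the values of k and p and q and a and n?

k = 17, p = 13, q = -5, a = 26, n = -5

Row 1 has 25 + 25 + 2 + 21 − 3 + 18 − 16 = 72; the blank must be 89 − 72 = 17.
Column 7 has 17 + 22 + 10 + 9 + 2 + 15 + 1 = 76; the blank must be 89 − 76 = 13.
Row 7 has 1 + 11 + 15 + 25 − 3 + 13 + 32 = 94; the blank must be 89 − 94 = -5.
Column 5 has -3 + 11 + 18 + 2 + 5 − 5 + 35 = 63; the blank must be 89 − 63 = 26.
Row 2 has 2 + 4 + 26 + 26 + 6 + 22 + 8 = 94; the blank must be 89 − 94 = -5.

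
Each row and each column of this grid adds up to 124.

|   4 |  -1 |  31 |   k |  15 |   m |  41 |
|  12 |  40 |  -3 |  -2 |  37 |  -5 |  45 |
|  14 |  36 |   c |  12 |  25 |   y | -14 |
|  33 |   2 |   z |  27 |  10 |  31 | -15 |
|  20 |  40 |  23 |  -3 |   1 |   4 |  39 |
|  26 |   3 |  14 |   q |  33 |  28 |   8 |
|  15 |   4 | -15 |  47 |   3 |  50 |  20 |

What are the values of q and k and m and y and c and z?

Row 6: 26 + 3 + 14 + 33 + 28 + 8 = 112, so its missing entry is 124 − 112 = 12.
Column 4: -2 + 12 + 27 − 3 + 12 + 47 = 93, so its missing entry is 124 − 93 = 31.
Row 1: 4 − 1 + 31 + 31 + 15 + 41 = 121, so its missing entry is 124 − 121 = 3.
Row 4: 33 + 2 + 27 + 10 + 31 − 15 = 88, so its missing entry is 124 − 88 = 36.
Column 3: 31 − 3 + 36 + 23 + 14 − 15 = 86, so its missing entry is 124 − 86 = 38.
Row 3: 14 + 36 + 38 + 12 + 25 − 14 = 111, so its missing entry is 124 − 111 = 13.

q = 12, k = 31, m = 3, y = 13, c = 38, z = 36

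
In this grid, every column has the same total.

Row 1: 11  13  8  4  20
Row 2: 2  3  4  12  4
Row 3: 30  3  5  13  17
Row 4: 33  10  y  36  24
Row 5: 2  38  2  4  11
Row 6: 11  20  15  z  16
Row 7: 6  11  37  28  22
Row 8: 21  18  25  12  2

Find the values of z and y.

The complete columns each total 116.
Column 4 is missing 116 − 109 = 7 (since 4 + 12 + 13 + 36 + 4 + 28 + 12 = 109).
Column 3 is missing 116 − 96 = 20 (since 8 + 4 + 5 + 2 + 15 + 37 + 25 = 96).

z = 7, y = 20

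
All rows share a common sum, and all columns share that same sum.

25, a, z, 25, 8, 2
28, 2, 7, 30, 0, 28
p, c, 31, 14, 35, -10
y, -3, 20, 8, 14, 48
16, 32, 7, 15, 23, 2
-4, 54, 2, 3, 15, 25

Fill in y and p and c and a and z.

Rows 2 and 5 both sum to 95, so that's the common total.
The known cells in row 4 total 87, leaving 95 − 87 = 8 for the blank.
The known cells in column 1 total 73, leaving 95 − 73 = 22 for the blank.
The known cells in row 3 total 92, leaving 95 − 92 = 3 for the blank.
The known cells in column 2 total 88, leaving 95 − 88 = 7 for the blank.
The known cells in row 1 total 67, leaving 95 − 67 = 28 for the blank.

y = 8, p = 22, c = 3, a = 7, z = 28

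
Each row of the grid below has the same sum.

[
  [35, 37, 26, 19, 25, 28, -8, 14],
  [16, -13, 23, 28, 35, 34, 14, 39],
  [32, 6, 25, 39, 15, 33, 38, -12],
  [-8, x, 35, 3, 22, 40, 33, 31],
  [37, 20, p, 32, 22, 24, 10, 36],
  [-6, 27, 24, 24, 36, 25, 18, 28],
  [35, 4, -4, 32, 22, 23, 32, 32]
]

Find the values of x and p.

The complete rows each total 176.
Row 4 is missing 176 − 156 = 20 (since -8 + 35 + 3 + 22 + 40 + 33 + 31 = 156).
Row 5 is missing 176 − 181 = -5 (since 37 + 20 + 32 + 22 + 24 + 10 + 36 = 181).

x = 20, p = -5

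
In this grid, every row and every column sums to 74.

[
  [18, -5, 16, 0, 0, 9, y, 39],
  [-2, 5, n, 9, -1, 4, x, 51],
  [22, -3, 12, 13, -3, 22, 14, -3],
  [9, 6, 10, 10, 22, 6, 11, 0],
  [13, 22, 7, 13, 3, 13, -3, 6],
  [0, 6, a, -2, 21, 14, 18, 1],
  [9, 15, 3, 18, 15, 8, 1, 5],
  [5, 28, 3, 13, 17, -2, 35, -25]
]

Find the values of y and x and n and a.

y = -3, x = 1, n = 7, a = 16

The known cells in row 6 total 58, leaving 74 − 58 = 16 for the blank.
The known cells in column 3 total 67, leaving 74 − 67 = 7 for the blank.
The known cells in row 2 total 73, leaving 74 − 73 = 1 for the blank.
The known cells in row 1 total 77, leaving 74 − 77 = -3 for the blank.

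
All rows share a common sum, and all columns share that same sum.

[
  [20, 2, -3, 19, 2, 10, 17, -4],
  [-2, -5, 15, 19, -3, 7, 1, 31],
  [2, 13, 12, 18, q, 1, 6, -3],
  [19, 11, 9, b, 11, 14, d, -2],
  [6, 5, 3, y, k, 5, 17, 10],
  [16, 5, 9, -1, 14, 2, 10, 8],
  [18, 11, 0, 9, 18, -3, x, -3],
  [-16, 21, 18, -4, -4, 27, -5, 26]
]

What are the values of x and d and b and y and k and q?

Rows 1 and 2 both sum to 63, so that's the common total.
Row 3: 2 + 13 + 12 + 18 + 1 + 6 − 3 = 49, so its missing entry is 63 − 49 = 14.
Column 5: 2 − 3 + 14 + 11 + 14 + 18 − 4 = 52, so its missing entry is 63 − 52 = 11.
Row 5: 6 + 5 + 3 + 11 + 5 + 17 + 10 = 57, so its missing entry is 63 − 57 = 6.
Column 4: 19 + 19 + 18 + 6 − 1 + 9 − 4 = 66, so its missing entry is 63 − 66 = -3.
Row 4: 19 + 11 + 9 − 3 + 11 + 14 − 2 = 59, so its missing entry is 63 − 59 = 4.
Row 7: 18 + 11 + 0 + 9 + 18 − 3 − 3 = 50, so its missing entry is 63 − 50 = 13.

x = 13, d = 4, b = -3, y = 6, k = 11, q = 14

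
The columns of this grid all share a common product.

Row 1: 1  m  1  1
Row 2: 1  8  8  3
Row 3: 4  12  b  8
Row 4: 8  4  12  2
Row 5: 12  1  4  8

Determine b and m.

Columns 1 and 4 each multiply to 384, so every column has product 384.
Column 3: 1×8×12×4 = 384, so the missing entry is 384 ÷ 384 = 1.
Column 2: 8×12×4×1 = 384, so the missing entry is 384 ÷ 384 = 1.

b = 1, m = 1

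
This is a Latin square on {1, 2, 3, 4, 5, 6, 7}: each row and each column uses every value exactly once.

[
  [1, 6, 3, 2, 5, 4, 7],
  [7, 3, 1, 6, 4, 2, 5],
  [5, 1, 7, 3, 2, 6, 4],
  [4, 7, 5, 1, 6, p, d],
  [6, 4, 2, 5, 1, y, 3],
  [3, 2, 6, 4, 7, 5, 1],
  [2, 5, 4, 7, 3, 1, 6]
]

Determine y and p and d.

Cell (5,6): row 5 already has {1, 2, 3, 4, 5, 6} → 7.
At (row 4, col 6): column 6 already has {1, 2, 4, 5, 6, 7}, so the value is 3.
For row 4, column 7: row 4 already has {1, 3, 4, 5, 6, 7}; that leaves 2.

y = 7, p = 3, d = 2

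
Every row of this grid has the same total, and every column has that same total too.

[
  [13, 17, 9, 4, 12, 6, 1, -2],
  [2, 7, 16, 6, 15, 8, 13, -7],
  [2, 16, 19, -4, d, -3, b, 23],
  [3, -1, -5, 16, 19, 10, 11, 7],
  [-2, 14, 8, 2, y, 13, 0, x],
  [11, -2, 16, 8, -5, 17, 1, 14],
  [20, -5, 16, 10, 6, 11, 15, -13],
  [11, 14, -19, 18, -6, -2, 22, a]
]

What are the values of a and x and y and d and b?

Rows 1 and 2 both sum to 60, so that's the common total.
Row 8: 11 + 14 − 19 + 18 − 6 − 2 + 22 = 38, so its missing entry is 60 − 38 = 22.
Column 7: 1 + 13 + 11 + 0 + 1 + 15 + 22 = 63, so its missing entry is 60 − 63 = -3.
Row 3: 2 + 16 + 19 − 4 − 3 − 3 + 23 = 50, so its missing entry is 60 − 50 = 10.
Column 5: 12 + 15 + 10 + 19 − 5 + 6 − 6 = 51, so its missing entry is 60 − 51 = 9.
Row 5: -2 + 14 + 8 + 2 + 9 + 13 + 0 = 44, so its missing entry is 60 − 44 = 16.

a = 22, x = 16, y = 9, d = 10, b = -3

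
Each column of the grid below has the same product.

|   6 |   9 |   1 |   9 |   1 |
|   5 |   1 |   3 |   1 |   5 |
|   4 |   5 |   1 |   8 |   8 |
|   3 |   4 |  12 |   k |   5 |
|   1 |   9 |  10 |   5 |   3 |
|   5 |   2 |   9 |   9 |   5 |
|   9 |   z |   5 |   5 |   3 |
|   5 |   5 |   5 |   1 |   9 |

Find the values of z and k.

z = 5, k = 5

Columns 3 and 5 each multiply to 81000, so every column has product 81000.
Column 2: 9×1×5×4×9×2×5 = 16200, so the missing entry is 81000 ÷ 16200 = 5.
Column 4: 9×1×8×5×9×5×1 = 16200, so the missing entry is 81000 ÷ 16200 = 5.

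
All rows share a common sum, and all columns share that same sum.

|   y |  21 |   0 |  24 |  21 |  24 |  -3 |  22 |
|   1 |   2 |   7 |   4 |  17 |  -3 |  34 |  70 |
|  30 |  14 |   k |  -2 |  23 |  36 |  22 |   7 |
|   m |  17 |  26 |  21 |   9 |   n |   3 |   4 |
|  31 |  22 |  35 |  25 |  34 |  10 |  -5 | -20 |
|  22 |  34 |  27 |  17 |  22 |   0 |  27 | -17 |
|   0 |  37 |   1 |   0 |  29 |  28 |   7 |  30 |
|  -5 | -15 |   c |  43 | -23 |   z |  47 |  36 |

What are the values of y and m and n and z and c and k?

y = 23, m = 30, n = 22, z = 15, c = 34, k = 2

Rows 2 and 5 both sum to 132, so that's the common total.
The known cells in row 1 total 109, leaving 132 − 109 = 23 for the blank.
The known cells in column 1 total 102, leaving 132 − 102 = 30 for the blank.
The known cells in row 3 total 130, leaving 132 − 130 = 2 for the blank.
The known cells in column 3 total 98, leaving 132 − 98 = 34 for the blank.
The known cells in row 8 total 117, leaving 132 − 117 = 15 for the blank.
The known cells in row 4 total 110, leaving 132 − 110 = 22 for the blank.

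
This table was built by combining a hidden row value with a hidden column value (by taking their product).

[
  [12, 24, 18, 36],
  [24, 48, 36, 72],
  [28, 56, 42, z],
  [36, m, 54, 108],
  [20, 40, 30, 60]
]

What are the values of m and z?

Each row is a constant multiple of every other row — this is a multiplication table with the headers hidden.
Row 4 is 36/12 = 3/1 times row 1, so its entry in column 2 is 24 × 3/1 = 72.
Row 3 is 28/12 = 7/3 times row 1, so its entry in column 4 is 36 × 7/3 = 84.

m = 72, z = 84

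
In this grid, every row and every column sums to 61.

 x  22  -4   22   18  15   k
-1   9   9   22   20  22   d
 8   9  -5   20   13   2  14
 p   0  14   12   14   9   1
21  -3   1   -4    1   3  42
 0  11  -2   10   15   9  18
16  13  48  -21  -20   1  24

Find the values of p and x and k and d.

p = 11, x = 6, k = -18, d = -20

Row 2: -1 + 9 + 9 + 22 + 20 + 22 = 81, so its missing entry is 61 − 81 = -20.
Column 7: -20 + 14 + 1 + 42 + 18 + 24 = 79, so its missing entry is 61 − 79 = -18.
Row 1: 22 − 4 + 22 + 18 + 15 − 18 = 55, so its missing entry is 61 − 55 = 6.
Row 4: 0 + 14 + 12 + 14 + 9 + 1 = 50, so its missing entry is 61 − 50 = 11.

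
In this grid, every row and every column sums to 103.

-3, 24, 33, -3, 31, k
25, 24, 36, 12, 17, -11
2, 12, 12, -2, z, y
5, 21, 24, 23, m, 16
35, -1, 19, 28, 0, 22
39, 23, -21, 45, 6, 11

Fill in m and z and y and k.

The known cells in row 4 total 89, leaving 103 − 89 = 14 for the blank.
The known cells in column 5 total 68, leaving 103 − 68 = 35 for the blank.
The known cells in row 3 total 59, leaving 103 − 59 = 44 for the blank.
The known cells in row 1 total 82, leaving 103 − 82 = 21 for the blank.

m = 14, z = 35, y = 44, k = 21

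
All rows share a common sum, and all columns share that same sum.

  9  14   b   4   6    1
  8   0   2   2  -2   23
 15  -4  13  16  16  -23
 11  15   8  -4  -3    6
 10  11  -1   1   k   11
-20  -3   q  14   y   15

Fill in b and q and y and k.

b = -1, q = 12, y = 15, k = 1

Rows 2 and 3 both sum to 33, so that's the common total.
Row 5: 10 + 11 − 1 + 1 + 11 = 32, so its missing entry is 33 − 32 = 1.
Row 1: 9 + 14 + 4 + 6 + 1 = 34, so its missing entry is 33 − 34 = -1.
Column 5: 6 − 2 + 16 − 3 + 1 = 18, so its missing entry is 33 − 18 = 15.
Row 6: -20 − 3 + 14 + 15 + 15 = 21, so its missing entry is 33 − 21 = 12.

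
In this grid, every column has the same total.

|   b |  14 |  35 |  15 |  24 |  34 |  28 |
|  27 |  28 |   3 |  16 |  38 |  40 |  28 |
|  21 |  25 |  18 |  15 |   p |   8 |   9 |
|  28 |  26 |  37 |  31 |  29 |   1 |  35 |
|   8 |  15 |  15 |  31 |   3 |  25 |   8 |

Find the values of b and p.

Column 2 sums to 108 and so does column 3; that's the common total.
In column 1 the known cells total 84, leaving 108 − 84 = 24.
In column 5 the known cells total 94, leaving 108 − 94 = 14.

b = 24, p = 14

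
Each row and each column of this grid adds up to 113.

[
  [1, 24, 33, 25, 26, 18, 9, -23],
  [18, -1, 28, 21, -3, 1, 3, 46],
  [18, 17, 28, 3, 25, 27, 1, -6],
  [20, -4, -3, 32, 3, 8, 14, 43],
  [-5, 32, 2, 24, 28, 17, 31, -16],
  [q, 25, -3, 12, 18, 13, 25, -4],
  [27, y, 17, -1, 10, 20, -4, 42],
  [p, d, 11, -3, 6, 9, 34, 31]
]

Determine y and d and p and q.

y = 2, d = 18, p = 7, q = 27

Row 7: 27 + 17 − 1 + 10 + 20 − 4 + 42 = 111, so its missing entry is 113 − 111 = 2.
Row 6: 25 − 3 + 12 + 18 + 13 + 25 − 4 = 86, so its missing entry is 113 − 86 = 27.
Column 1: 1 + 18 + 18 + 20 − 5 + 27 + 27 = 106, so its missing entry is 113 − 106 = 7.
Row 8: 7 + 11 − 3 + 6 + 9 + 34 + 31 = 95, so its missing entry is 113 − 95 = 18.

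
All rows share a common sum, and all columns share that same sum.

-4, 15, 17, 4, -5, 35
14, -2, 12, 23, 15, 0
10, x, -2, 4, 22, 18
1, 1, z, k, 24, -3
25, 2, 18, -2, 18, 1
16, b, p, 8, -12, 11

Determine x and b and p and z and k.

Rows 1 and 2 both sum to 62, so that's the common total.
Row 3: 10 − 2 + 4 + 22 + 18 = 52, so its missing entry is 62 − 52 = 10.
Column 2: 15 − 2 + 10 + 1 + 2 = 26, so its missing entry is 62 − 26 = 36.
Column 4: 4 + 23 + 4 − 2 + 8 = 37, so its missing entry is 62 − 37 = 25.
Row 4: 1 + 1 + 25 + 24 − 3 = 48, so its missing entry is 62 − 48 = 14.
Row 6: 16 + 36 + 8 − 12 + 11 = 59, so its missing entry is 62 − 59 = 3.

x = 10, b = 36, p = 3, z = 14, k = 25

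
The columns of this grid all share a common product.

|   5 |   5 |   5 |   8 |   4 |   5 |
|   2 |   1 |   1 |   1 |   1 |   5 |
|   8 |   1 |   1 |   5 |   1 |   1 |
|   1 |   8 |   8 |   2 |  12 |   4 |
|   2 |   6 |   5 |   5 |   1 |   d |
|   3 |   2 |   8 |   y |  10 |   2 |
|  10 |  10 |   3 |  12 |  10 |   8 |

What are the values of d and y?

Columns 2 and 3 each multiply to 4800, so every column has product 4800.
Column 6: 5×5×1×4×2×8 = 1600, so the missing entry is 4800 ÷ 1600 = 3.
Column 4: 8×1×5×2×5×12 = 4800, so the missing entry is 4800 ÷ 4800 = 1.

d = 3, y = 1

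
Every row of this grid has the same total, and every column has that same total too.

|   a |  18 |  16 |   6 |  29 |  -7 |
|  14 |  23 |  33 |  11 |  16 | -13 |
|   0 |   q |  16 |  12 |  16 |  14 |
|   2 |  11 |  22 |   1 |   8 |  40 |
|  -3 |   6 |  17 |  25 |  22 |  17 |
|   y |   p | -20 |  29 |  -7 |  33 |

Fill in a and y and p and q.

Rows 2 and 4 both sum to 84, so that's the common total.
The known cells in row 3 total 58, leaving 84 − 58 = 26 for the blank.
The known cells in column 2 total 84, leaving 84 − 84 = 0 for the blank.
The known cells in row 6 total 35, leaving 84 − 35 = 49 for the blank.
The known cells in row 1 total 62, leaving 84 − 62 = 22 for the blank.

a = 22, y = 49, p = 0, q = 26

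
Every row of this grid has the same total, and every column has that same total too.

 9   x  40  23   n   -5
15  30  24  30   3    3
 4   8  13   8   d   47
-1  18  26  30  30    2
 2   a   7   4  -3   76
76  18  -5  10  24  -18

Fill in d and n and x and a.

d = 25, n = 26, x = 12, a = 19

Rows 2 and 4 both sum to 105, so that's the common total.
Row 3 has 4 + 8 + 13 + 8 + 47 = 80; the blank must be 105 − 80 = 25.
Column 5 has 3 + 25 + 30 − 3 + 24 = 79; the blank must be 105 − 79 = 26.
Row 1 has 9 + 40 + 23 + 26 − 5 = 93; the blank must be 105 − 93 = 12.
Row 5 has 2 + 7 + 4 − 3 + 76 = 86; the blank must be 105 − 86 = 19.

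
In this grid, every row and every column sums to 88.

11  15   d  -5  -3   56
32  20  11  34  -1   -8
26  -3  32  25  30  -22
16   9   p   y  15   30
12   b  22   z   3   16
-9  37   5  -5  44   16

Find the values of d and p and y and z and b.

Row 1: 11 + 15 − 5 − 3 + 56 = 74, so its missing entry is 88 − 74 = 14.
Column 3: 14 + 11 + 32 + 22 + 5 = 84, so its missing entry is 88 − 84 = 4.
Row 4: 16 + 9 + 4 + 15 + 30 = 74, so its missing entry is 88 − 74 = 14.
Column 4: -5 + 34 + 25 + 14 − 5 = 63, so its missing entry is 88 − 63 = 25.
Row 5: 12 + 22 + 25 + 3 + 16 = 78, so its missing entry is 88 − 78 = 10.

d = 14, p = 4, y = 14, z = 25, b = 10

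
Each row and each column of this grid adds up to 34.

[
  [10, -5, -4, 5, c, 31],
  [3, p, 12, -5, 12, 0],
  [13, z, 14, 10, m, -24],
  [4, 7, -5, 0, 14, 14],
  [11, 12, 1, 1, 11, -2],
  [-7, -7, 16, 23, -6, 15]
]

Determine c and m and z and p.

c = -3, m = 6, z = 15, p = 12

Row 2: 3 + 12 − 5 + 12 + 0 = 22, so its missing entry is 34 − 22 = 12.
Row 1: 10 − 5 − 4 + 5 + 31 = 37, so its missing entry is 34 − 37 = -3.
Column 5: -3 + 12 + 14 + 11 − 6 = 28, so its missing entry is 34 − 28 = 6.
Row 3: 13 + 14 + 10 + 6 − 24 = 19, so its missing entry is 34 − 19 = 15.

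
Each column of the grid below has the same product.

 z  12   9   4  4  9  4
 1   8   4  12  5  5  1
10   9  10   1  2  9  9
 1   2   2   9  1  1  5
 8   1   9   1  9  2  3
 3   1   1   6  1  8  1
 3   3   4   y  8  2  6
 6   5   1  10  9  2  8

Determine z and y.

z = 6, y = 1

Columns 6 and 7 each multiply to 25920, so every column has product 25920.
Column 1: 1×10×1×8×3×3×6 = 4320, so the missing entry is 25920 ÷ 4320 = 6.
Column 4: 4×12×1×9×1×6×10 = 25920, so the missing entry is 25920 ÷ 25920 = 1.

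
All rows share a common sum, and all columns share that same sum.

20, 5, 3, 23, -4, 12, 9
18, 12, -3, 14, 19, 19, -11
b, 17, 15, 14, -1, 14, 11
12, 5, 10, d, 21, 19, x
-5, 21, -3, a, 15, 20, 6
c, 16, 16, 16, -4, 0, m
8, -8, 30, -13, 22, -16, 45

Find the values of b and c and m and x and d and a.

b = -2, c = 17, m = 7, x = 1, d = 0, a = 14

Rows 1 and 2 both sum to 68, so that's the common total.
Row 5 has -5 + 21 − 3 + 15 + 20 + 6 = 54; the blank must be 68 − 54 = 14.
Row 3 has 17 + 15 + 14 − 1 + 14 + 11 = 70; the blank must be 68 − 70 = -2.
Column 4 has 23 + 14 + 14 + 14 + 16 − 13 = 68; the blank must be 68 − 68 = 0.
Column 1 has 20 + 18 − 2 + 12 − 5 + 8 = 51; the blank must be 68 − 51 = 17.
Row 6 has 17 + 16 + 16 + 16 − 4 + 0 = 61; the blank must be 68 − 61 = 7.
Row 4 has 12 + 5 + 10 + 0 + 21 + 19 = 67; the blank must be 68 − 67 = 1.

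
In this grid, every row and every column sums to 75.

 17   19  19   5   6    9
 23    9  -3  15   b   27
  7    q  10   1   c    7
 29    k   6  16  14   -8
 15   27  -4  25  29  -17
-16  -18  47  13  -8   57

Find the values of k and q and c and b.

Row 4: 29 + 6 + 16 + 14 − 8 = 57, so its missing entry is 75 − 57 = 18.
Column 2: 19 + 9 + 18 + 27 − 18 = 55, so its missing entry is 75 − 55 = 20.
Row 3: 7 + 20 + 10 + 1 + 7 = 45, so its missing entry is 75 − 45 = 30.
Row 2: 23 + 9 − 3 + 15 + 27 = 71, so its missing entry is 75 − 71 = 4.

k = 18, q = 20, c = 30, b = 4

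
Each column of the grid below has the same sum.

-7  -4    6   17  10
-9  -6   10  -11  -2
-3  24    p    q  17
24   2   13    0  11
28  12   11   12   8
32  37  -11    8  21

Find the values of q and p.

The complete columns each total 65.
Column 4 is missing 65 − 26 = 39 (since 17 − 11 + 0 + 12 + 8 = 26).
Column 3 is missing 65 − 29 = 36 (since 6 + 10 + 13 + 11 − 11 = 29).

q = 39, p = 36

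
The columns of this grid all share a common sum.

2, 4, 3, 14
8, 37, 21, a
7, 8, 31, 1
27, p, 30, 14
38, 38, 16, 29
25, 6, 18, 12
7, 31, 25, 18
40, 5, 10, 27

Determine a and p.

a = 39, p = 25

The complete columns each total 154.
Column 4 is missing 154 − 115 = 39 (since 14 + 1 + 14 + 29 + 12 + 18 + 27 = 115).
Column 2 is missing 154 − 129 = 25 (since 4 + 37 + 8 + 38 + 6 + 31 + 5 = 129).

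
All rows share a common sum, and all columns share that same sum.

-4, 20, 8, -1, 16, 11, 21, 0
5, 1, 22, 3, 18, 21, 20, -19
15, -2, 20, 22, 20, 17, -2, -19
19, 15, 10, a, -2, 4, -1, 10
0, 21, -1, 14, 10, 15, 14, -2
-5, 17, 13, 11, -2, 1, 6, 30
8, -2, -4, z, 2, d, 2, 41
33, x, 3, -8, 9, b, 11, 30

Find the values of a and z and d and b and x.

a = 16, z = 14, d = 10, b = -8, x = 1

Rows 1 and 2 both sum to 71, so that's the common total.
Column 2: 20 + 1 − 2 + 15 + 21 + 17 − 2 = 70, so its missing entry is 71 − 70 = 1.
Row 4: 19 + 15 + 10 − 2 + 4 − 1 + 10 = 55, so its missing entry is 71 − 55 = 16.
Row 8: 33 + 1 + 3 − 8 + 9 + 11 + 30 = 79, so its missing entry is 71 − 79 = -8.
Column 6: 11 + 21 + 17 + 4 + 15 + 1 − 8 = 61, so its missing entry is 71 − 61 = 10.
Row 7: 8 − 2 − 4 + 2 + 10 + 2 + 41 = 57, so its missing entry is 71 − 57 = 14.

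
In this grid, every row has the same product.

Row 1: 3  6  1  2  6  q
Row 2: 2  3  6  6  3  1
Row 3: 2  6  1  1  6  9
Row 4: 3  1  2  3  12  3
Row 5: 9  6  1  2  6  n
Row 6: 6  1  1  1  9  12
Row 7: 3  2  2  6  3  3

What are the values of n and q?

n = 1, q = 3

Rows 6 and 7 each multiply to 648, so every row has product 648.
Row 5: 9×6×1×2×6 = 648, so the missing entry is 648 ÷ 648 = 1.
Row 1: 3×6×1×2×6 = 216, so the missing entry is 648 ÷ 216 = 3.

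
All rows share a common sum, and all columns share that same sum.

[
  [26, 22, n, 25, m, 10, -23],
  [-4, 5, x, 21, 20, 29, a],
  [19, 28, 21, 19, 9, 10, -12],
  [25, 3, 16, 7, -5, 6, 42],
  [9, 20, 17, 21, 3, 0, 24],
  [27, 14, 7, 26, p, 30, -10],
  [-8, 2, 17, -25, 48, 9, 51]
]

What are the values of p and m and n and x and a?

Rows 3 and 4 both sum to 94, so that's the common total.
Row 6 has 27 + 14 + 7 + 26 + 30 − 10 = 94; the blank must be 94 − 94 = 0.
Column 5 has 20 + 9 − 5 + 3 + 0 + 48 = 75; the blank must be 94 − 75 = 19.
Row 1 has 26 + 22 + 25 + 19 + 10 − 23 = 79; the blank must be 94 − 79 = 15.
Column 3 has 15 + 21 + 16 + 17 + 7 + 17 = 93; the blank must be 94 − 93 = 1.
Row 2 has -4 + 5 + 1 + 21 + 20 + 29 = 72; the blank must be 94 − 72 = 22.

p = 0, m = 19, n = 15, x = 1, a = 22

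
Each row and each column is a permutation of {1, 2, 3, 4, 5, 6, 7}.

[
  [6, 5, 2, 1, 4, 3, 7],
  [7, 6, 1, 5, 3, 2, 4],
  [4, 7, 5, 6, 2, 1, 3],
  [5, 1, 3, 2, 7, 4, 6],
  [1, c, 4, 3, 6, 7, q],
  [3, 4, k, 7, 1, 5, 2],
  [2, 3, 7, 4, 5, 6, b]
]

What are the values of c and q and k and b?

c = 2, q = 5, k = 6, b = 1

For row 7, column 7: row 7 already has {2, 3, 4, 5, 6, 7}; that leaves 1.
Cell (5,7): column 7 already has {1, 2, 3, 4, 6, 7} → 5.
At (row 5, col 2): row 5 already has {1, 3, 4, 5, 6, 7}, so the value is 2.
Cell (6,3): row 6 already has {1, 2, 3, 4, 5, 7} → 6.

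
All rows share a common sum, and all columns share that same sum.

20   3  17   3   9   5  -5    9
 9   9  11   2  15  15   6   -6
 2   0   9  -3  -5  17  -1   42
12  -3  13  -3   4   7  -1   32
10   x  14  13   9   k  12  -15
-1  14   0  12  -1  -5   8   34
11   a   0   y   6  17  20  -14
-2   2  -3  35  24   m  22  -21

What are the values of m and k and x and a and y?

m = 4, k = 1, x = 17, a = 19, y = 2

Rows 1 and 2 both sum to 61, so that's the common total.
Row 8 has -2 + 2 − 3 + 35 + 24 + 22 − 21 = 57; the blank must be 61 − 57 = 4.
Column 6 has 5 + 15 + 17 + 7 − 5 + 17 + 4 = 60; the blank must be 61 − 60 = 1.
Column 4 has 3 + 2 − 3 − 3 + 13 + 12 + 35 = 59; the blank must be 61 − 59 = 2.
Row 7 has 11 + 0 + 2 + 6 + 17 + 20 − 14 = 42; the blank must be 61 − 42 = 19.
Row 5 has 10 + 14 + 13 + 9 + 1 + 12 − 15 = 44; the blank must be 61 − 44 = 17.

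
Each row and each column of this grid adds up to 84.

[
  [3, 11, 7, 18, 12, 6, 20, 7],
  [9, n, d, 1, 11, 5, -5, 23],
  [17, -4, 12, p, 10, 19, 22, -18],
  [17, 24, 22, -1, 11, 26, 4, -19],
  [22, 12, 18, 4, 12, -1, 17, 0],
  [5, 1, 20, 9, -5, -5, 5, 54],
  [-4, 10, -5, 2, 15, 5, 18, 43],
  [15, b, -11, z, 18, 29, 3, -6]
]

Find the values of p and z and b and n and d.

Column 3 has 7 + 12 + 22 + 18 + 20 − 5 − 11 = 63; the blank must be 84 − 63 = 21.
Row 2 has 9 + 21 + 1 + 11 + 5 − 5 + 23 = 65; the blank must be 84 − 65 = 19.
Column 2 has 11 + 19 − 4 + 24 + 12 + 1 + 10 = 73; the blank must be 84 − 73 = 11.
Row 8 has 15 + 11 − 11 + 18 + 29 + 3 − 6 = 59; the blank must be 84 − 59 = 25.
Row 3 has 17 − 4 + 12 + 10 + 19 + 22 − 18 = 58; the blank must be 84 − 58 = 26.

p = 26, z = 25, b = 11, n = 19, d = 21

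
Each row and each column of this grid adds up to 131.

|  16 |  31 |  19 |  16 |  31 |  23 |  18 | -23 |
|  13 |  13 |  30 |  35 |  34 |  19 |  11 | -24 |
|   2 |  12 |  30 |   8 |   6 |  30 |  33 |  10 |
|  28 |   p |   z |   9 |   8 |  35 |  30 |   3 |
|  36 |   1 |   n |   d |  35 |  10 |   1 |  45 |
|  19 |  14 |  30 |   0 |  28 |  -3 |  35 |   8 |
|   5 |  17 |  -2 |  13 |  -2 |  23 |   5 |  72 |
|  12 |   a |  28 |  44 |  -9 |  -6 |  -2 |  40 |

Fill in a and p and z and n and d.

a = 24, p = 19, z = -1, n = -3, d = 6

Row 8: 12 + 28 + 44 − 9 − 6 − 2 + 40 = 107, so its missing entry is 131 − 107 = 24.
Column 4: 16 + 35 + 8 + 9 + 0 + 13 + 44 = 125, so its missing entry is 131 − 125 = 6.
Column 2: 31 + 13 + 12 + 1 + 14 + 17 + 24 = 112, so its missing entry is 131 − 112 = 19.
Row 5: 36 + 1 + 6 + 35 + 10 + 1 + 45 = 134, so its missing entry is 131 − 134 = -3.
Row 4: 28 + 19 + 9 + 8 + 35 + 30 + 3 = 132, so its missing entry is 131 − 132 = -1.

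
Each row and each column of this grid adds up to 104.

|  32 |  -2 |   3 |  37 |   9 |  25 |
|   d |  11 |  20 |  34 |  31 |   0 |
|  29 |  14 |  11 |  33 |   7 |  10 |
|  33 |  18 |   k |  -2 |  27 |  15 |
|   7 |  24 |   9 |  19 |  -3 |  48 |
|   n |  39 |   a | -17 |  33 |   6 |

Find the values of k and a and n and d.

k = 13, a = 48, n = -5, d = 8

Row 2 has 11 + 20 + 34 + 31 + 0 = 96; the blank must be 104 − 96 = 8.
Row 4 has 33 + 18 − 2 + 27 + 15 = 91; the blank must be 104 − 91 = 13.
Column 1 has 32 + 8 + 29 + 33 + 7 = 109; the blank must be 104 − 109 = -5.
Row 6 has -5 + 39 − 17 + 33 + 6 = 56; the blank must be 104 − 56 = 48.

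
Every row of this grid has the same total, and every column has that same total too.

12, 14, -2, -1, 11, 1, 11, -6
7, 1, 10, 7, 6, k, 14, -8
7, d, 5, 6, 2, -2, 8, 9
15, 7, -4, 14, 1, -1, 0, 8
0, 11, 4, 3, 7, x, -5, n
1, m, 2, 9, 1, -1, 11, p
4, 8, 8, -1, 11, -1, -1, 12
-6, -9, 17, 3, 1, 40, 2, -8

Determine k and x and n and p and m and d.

k = 3, x = 1, n = 19, p = 14, m = 3, d = 5

Rows 1 and 4 both sum to 40, so that's the common total.
Row 3: 7 + 5 + 6 + 2 − 2 + 8 + 9 = 35, so its missing entry is 40 − 35 = 5.
Row 2: 7 + 1 + 10 + 7 + 6 + 14 − 8 = 37, so its missing entry is 40 − 37 = 3.
Column 2: 14 + 1 + 5 + 7 + 11 + 8 − 9 = 37, so its missing entry is 40 − 37 = 3.
Row 6: 1 + 3 + 2 + 9 + 1 − 1 + 11 = 26, so its missing entry is 40 − 26 = 14.
Column 6: 1 + 3 − 2 − 1 − 1 − 1 + 40 = 39, so its missing entry is 40 − 39 = 1.
Row 5: 0 + 11 + 4 + 3 + 7 + 1 − 5 = 21, so its missing entry is 40 − 21 = 19.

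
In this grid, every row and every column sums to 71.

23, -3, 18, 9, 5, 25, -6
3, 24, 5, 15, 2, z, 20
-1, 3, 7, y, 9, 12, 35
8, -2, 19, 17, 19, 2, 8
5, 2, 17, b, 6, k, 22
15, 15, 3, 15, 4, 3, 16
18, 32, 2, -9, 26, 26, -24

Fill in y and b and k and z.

y = 6, b = 18, k = 1, z = 2

Row 3: -1 + 3 + 7 + 9 + 12 + 35 = 65, so its missing entry is 71 − 65 = 6.
Row 2: 3 + 24 + 5 + 15 + 2 + 20 = 69, so its missing entry is 71 − 69 = 2.
Column 6: 25 + 2 + 12 + 2 + 3 + 26 = 70, so its missing entry is 71 − 70 = 1.
Row 5: 5 + 2 + 17 + 6 + 1 + 22 = 53, so its missing entry is 71 − 53 = 18.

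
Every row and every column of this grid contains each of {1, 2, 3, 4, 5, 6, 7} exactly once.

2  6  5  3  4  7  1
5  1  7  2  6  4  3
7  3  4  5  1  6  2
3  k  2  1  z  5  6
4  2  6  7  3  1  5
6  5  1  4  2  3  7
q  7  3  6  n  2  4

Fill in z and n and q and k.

For row 4, column 2: column 2 already has {1, 2, 3, 5, 6, 7}; that leaves 4.
For row 4, column 5: row 4 already has {1, 2, 3, 4, 5, 6}; that leaves 7.
Cell (7,5): column 5 already has {1, 2, 3, 4, 6, 7} → 5.
At (row 7, col 1): row 7 already has {2, 3, 4, 5, 6, 7}, so the value is 1.

z = 7, n = 5, q = 1, k = 4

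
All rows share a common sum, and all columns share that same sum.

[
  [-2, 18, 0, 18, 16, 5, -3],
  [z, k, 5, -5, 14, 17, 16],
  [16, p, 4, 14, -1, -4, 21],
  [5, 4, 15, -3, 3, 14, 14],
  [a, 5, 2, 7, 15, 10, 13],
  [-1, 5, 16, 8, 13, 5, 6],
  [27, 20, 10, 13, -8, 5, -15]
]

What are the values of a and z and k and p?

a = 0, z = 7, k = -2, p = 2

Rows 1 and 4 both sum to 52, so that's the common total.
The known cells in row 5 total 52, leaving 52 − 52 = 0 for the blank.
The known cells in column 1 total 45, leaving 52 − 45 = 7 for the blank.
The known cells in row 2 total 54, leaving 52 − 54 = -2 for the blank.
The known cells in row 3 total 50, leaving 52 − 50 = 2 for the blank.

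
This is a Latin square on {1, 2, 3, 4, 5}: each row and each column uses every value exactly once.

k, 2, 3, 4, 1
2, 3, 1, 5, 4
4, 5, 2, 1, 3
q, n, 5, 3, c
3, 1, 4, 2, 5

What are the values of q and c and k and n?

q = 1, c = 2, k = 5, n = 4

At (row 4, col 2): column 2 already has {1, 2, 3, 5}, so the value is 4.
Cell (4,5): column 5 already has {1, 3, 4, 5} → 2.
Cell (1,1): row 1 already has {1, 2, 3, 4} → 5.
At (row 4, col 1): row 4 already has {2, 3, 4, 5}, so the value is 1.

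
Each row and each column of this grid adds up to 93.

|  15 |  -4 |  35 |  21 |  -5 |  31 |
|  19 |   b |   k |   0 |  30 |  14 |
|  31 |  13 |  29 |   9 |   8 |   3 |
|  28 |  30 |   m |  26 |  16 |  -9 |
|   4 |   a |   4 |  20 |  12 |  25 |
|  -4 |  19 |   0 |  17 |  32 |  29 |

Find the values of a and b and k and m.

The known cells in row 5 total 65, leaving 93 − 65 = 28 for the blank.
The known cells in column 2 total 86, leaving 93 − 86 = 7 for the blank.
The known cells in row 2 total 70, leaving 93 − 70 = 23 for the blank.
The known cells in row 4 total 91, leaving 93 − 91 = 2 for the blank.

a = 28, b = 7, k = 23, m = 2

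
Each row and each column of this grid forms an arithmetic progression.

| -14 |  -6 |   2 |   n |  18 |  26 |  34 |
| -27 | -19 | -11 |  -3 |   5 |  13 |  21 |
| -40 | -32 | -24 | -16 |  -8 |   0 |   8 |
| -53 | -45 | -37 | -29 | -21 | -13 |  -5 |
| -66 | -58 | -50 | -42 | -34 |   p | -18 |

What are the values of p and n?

Along each row the entries change by 8 per step; down each column they change by -13.
Row 5: from -66 at column 1, stepping by 8 to column 6 gives -26.
Row 1: from -14 at column 1, stepping by 8 to column 4 gives 10.

p = -26, n = 10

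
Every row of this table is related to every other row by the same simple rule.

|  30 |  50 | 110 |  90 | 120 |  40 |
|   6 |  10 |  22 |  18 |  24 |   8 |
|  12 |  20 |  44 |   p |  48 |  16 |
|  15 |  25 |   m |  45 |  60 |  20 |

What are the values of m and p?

m = 55, p = 36

Each row is a constant multiple of every other row — this is a multiplication table with the headers hidden.
Row 4 is 25/50 = 1/2 times row 1, so its entry in column 3 is 110 × 1/2 = 55.
Row 3 is 20/50 = 2/5 times row 1, so its entry in column 4 is 90 × 2/5 = 36.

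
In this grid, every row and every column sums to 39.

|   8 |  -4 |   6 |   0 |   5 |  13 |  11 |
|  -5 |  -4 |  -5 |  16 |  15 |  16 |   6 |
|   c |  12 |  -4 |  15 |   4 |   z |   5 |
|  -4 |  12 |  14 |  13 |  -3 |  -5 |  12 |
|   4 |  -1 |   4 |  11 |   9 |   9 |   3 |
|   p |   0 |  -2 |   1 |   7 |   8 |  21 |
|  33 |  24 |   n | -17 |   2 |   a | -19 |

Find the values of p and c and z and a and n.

Column 3: 6 − 5 − 4 + 14 + 4 − 2 = 13, so its missing entry is 39 − 13 = 26.
Row 7: 33 + 24 + 26 − 17 + 2 − 19 = 49, so its missing entry is 39 − 49 = -10.
Row 6: 0 − 2 + 1 + 7 + 8 + 21 = 35, so its missing entry is 39 − 35 = 4.
Column 1: 8 − 5 − 4 + 4 + 4 + 33 = 40, so its missing entry is 39 − 40 = -1.
Row 3: -1 + 12 − 4 + 15 + 4 + 5 = 31, so its missing entry is 39 − 31 = 8.

p = 4, c = -1, z = 8, a = -10, n = 26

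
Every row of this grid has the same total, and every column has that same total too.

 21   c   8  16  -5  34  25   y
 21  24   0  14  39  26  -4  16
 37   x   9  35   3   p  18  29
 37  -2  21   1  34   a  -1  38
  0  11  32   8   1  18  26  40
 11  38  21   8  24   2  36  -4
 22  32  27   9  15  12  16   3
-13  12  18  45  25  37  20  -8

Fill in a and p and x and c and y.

Rows 2 and 5 both sum to 136, so that's the common total.
The known cells in column 8 total 114, leaving 136 − 114 = 22 for the blank.
The known cells in row 1 total 121, leaving 136 − 121 = 15 for the blank.
The known cells in column 2 total 130, leaving 136 − 130 = 6 for the blank.
The known cells in row 3 total 137, leaving 136 − 137 = -1 for the blank.
The known cells in row 4 total 128, leaving 136 − 128 = 8 for the blank.

a = 8, p = -1, x = 6, c = 15, y = 22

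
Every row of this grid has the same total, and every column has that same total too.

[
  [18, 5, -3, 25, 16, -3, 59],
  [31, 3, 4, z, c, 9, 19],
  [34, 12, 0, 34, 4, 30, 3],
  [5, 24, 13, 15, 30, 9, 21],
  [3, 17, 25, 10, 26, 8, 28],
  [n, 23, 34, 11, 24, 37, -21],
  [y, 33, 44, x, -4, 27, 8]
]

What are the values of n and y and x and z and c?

n = 9, y = 17, x = -8, z = 30, c = 21

Rows 1 and 3 both sum to 117, so that's the common total.
The known cells in column 5 total 96, leaving 117 − 96 = 21 for the blank.
The known cells in row 6 total 108, leaving 117 − 108 = 9 for the blank.
The known cells in column 1 total 100, leaving 117 − 100 = 17 for the blank.
The known cells in row 7 total 125, leaving 117 − 125 = -8 for the blank.
The known cells in row 2 total 87, leaving 117 − 87 = 30 for the blank.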